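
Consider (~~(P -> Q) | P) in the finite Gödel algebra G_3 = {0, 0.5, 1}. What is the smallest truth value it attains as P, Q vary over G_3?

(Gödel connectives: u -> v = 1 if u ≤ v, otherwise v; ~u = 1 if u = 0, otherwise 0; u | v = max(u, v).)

0.50

The minimum is attained at P = 0.5, Q = 0:
  (P -> Q): 0.5 > 0, so result = 0
  ~(P -> Q): Gödel ¬ of 0 = 1 (operand is 0)
  ~~(P -> Q): Gödel ¬ of 1 = 0 (operand ≠ 0)
  (~~(P -> Q) | P) = max(0, 0.5) = 0.5
Checking all 9 assignments confirms none give a value below 0.50.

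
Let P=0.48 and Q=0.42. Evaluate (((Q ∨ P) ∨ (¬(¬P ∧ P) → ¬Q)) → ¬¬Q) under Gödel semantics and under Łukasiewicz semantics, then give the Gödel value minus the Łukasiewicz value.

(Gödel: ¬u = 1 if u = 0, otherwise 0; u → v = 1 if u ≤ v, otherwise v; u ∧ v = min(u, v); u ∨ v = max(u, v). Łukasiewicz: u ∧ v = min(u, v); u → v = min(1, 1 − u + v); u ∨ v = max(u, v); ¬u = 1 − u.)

0.58

Gödel evaluation:
  (Q ∨ P) = max(0.42, 0.48) = 0.48
  ¬P: Gödel ¬ of 0.48 = 0 (operand ≠ 0)
  (¬P ∧ P) = min(0, 0.48) = 0
  ¬(¬P ∧ P): Gödel ¬ of 0 = 1 (operand is 0)
  ¬Q: Gödel ¬ of 0.42 = 0 (operand ≠ 0)
  (¬(¬P ∧ P) → ¬Q): 1 > 0, so result = 0
  ((Q ∨ P) ∨ (¬(¬P ∧ P) → ¬Q)) = max(0.48, 0) = 0.48
  ¬Q: Gödel ¬ of 0.42 = 0 (operand ≠ 0)
  ¬¬Q: Gödel ¬ of 0 = 1 (operand is 0)
  (((Q ∨ P) ∨ (¬(¬P ∧ P) → ¬Q)) → ¬¬Q): 0.48 ≤ 1, so result = 1
  Gödel value = 1
Łukasiewicz evaluation:
  (Q ∨ P) = max(0.42, 0.48) = 0.48
  ¬P: Łukasiewicz ¬ gives 1 − 0.48 = 0.52
  (¬P ∧ P) = min(0.52, 0.48) = 0.48
  ¬(¬P ∧ P): Łukasiewicz ¬ gives 1 − 0.48 = 0.52
  ¬Q: Łukasiewicz ¬ gives 1 − 0.42 = 0.58
  (¬(¬P ∧ P) → ¬Q): min(1, 1 − 0.52 + 0.58) = 1
  ((Q ∨ P) ∨ (¬(¬P ∧ P) → ¬Q)) = max(0.48, 1) = 1
  ¬Q: Łukasiewicz ¬ gives 1 − 0.42 = 0.58
  ¬¬Q: Łukasiewicz ¬ gives 1 − 0.58 = 0.42
  (((Q ∨ P) ∨ (¬(¬P ∧ P) → ¬Q)) → ¬¬Q): min(1, 1 − 1 + 0.42) = 0.42
  Łukasiewicz value = 0.42
Difference: 1 − 0.42 = 0.58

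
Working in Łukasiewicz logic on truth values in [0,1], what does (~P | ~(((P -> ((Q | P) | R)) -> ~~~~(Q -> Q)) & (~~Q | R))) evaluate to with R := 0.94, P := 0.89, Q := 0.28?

0.11

~P: Łukasiewicz ¬ gives 1 − 0.89 = 0.11
(Q | P) = max(0.28, 0.89) = 0.89
((Q | P) | R) = max(0.89, 0.94) = 0.94
(P -> ((Q | P) | R)): min(1, 1 − 0.89 + 0.94) = 1
(Q -> Q): min(1, 1 − 0.28 + 0.28) = 1
~(Q -> Q): Łukasiewicz ¬ gives 1 − 1 = 0
~~(Q -> Q): Łukasiewicz ¬ gives 1 − 0 = 1
~~~(Q -> Q): Łukasiewicz ¬ gives 1 − 1 = 0
~~~~(Q -> Q): Łukasiewicz ¬ gives 1 − 0 = 1
((P -> ((Q | P) | R)) -> ~~~~(Q -> Q)): min(1, 1 − 1 + 1) = 1
~Q: Łukasiewicz ¬ gives 1 − 0.28 = 0.72
~~Q: Łukasiewicz ¬ gives 1 − 0.72 = 0.28
(~~Q | R) = max(0.28, 0.94) = 0.94
(((P -> ((Q | P) | R)) -> ~~~~(Q -> Q)) & (~~Q | R)) = min(1, 0.94) = 0.94
~(((P -> ((Q | P) | R)) -> ~~~~(Q -> Q)) & (~~Q | R)): Łukasiewicz ¬ gives 1 − 0.94 = 0.06
(~P | ~(((P -> ((Q | P) | R)) -> ~~~~(Q -> Q)) & (~~Q | R))) = max(0.11, 0.06) = 0.11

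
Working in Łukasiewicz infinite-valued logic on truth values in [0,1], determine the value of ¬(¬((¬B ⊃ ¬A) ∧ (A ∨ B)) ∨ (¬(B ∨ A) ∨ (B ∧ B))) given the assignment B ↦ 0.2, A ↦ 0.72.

0.48

¬B: Łukasiewicz ¬ gives 1 − 0.2 = 0.8
¬A: Łukasiewicz ¬ gives 1 − 0.72 = 0.28
(¬B ⊃ ¬A): min(1, 1 − 0.8 + 0.28) = 0.48
(A ∨ B) = max(0.72, 0.2) = 0.72
((¬B ⊃ ¬A) ∧ (A ∨ B)) = min(0.48, 0.72) = 0.48
¬((¬B ⊃ ¬A) ∧ (A ∨ B)): Łukasiewicz ¬ gives 1 − 0.48 = 0.52
(B ∨ A) = max(0.2, 0.72) = 0.72
¬(B ∨ A): Łukasiewicz ¬ gives 1 − 0.72 = 0.28
(B ∧ B) = min(0.2, 0.2) = 0.2
(¬(B ∨ A) ∨ (B ∧ B)) = max(0.28, 0.2) = 0.28
(¬((¬B ⊃ ¬A) ∧ (A ∨ B)) ∨ (¬(B ∨ A) ∨ (B ∧ B))) = max(0.52, 0.28) = 0.52
¬(¬((¬B ⊃ ¬A) ∧ (A ∨ B)) ∨ (¬(B ∨ A) ∨ (B ∧ B))): Łukasiewicz ¬ gives 1 − 0.52 = 0.48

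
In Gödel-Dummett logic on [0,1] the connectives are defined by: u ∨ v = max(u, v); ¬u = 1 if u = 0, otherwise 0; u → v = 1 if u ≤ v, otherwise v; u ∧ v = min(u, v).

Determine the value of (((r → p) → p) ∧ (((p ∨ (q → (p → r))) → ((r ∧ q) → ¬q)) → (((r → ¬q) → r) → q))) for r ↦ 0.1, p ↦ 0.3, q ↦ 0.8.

(r → p): 0.1 ≤ 0.3, so result = 1
((r → p) → p): 1 > 0.3, so result = 0.3
(p → r): 0.3 > 0.1, so result = 0.1
(q → (p → r)): 0.8 > 0.1, so result = 0.1
(p ∨ (q → (p → r))) = max(0.3, 0.1) = 0.3
(r ∧ q) = min(0.1, 0.8) = 0.1
¬q: Gödel ¬ of 0.8 = 0 (operand ≠ 0)
((r ∧ q) → ¬q): 0.1 > 0, so result = 0
((p ∨ (q → (p → r))) → ((r ∧ q) → ¬q)): 0.3 > 0, so result = 0
¬q: Gödel ¬ of 0.8 = 0 (operand ≠ 0)
(r → ¬q): 0.1 > 0, so result = 0
((r → ¬q) → r): 0 ≤ 0.1, so result = 1
(((r → ¬q) → r) → q): 1 > 0.8, so result = 0.8
(((p ∨ (q → (p → r))) → ((r ∧ q) → ¬q)) → (((r → ¬q) → r) → q)): 0 ≤ 0.8, so result = 1
(((r → p) → p) ∧ (((p ∨ (q → (p → r))) → ((r ∧ q) → ¬q)) → (((r → ¬q) → r) → q))) = min(0.3, 1) = 0.3

0.30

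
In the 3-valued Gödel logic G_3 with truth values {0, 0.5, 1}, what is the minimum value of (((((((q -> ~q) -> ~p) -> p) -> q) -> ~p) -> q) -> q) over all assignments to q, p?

The minimum is attained at q = 0.5, p = 0.5:
  ~q: Gödel ¬ of 0.5 = 0 (operand ≠ 0)
  (q -> ~q): 0.5 > 0, so result = 0
  ~p: Gödel ¬ of 0.5 = 0 (operand ≠ 0)
  ((q -> ~q) -> ~p): 0 ≤ 0, so result = 1
  (((q -> ~q) -> ~p) -> p): 1 > 0.5, so result = 0.5
  ((((q -> ~q) -> ~p) -> p) -> q): 0.5 ≤ 0.5, so result = 1
  ~p: Gödel ¬ of 0.5 = 0 (operand ≠ 0)
  (((((q -> ~q) -> ~p) -> p) -> q) -> ~p): 1 > 0, so result = 0
  ((((((q -> ~q) -> ~p) -> p) -> q) -> ~p) -> q): 0 ≤ 0.5, so result = 1
  (((((((q -> ~q) -> ~p) -> p) -> q) -> ~p) -> q) -> q): 1 > 0.5, so result = 0.5
Checking all 9 assignments confirms none give a value below 0.50.

0.50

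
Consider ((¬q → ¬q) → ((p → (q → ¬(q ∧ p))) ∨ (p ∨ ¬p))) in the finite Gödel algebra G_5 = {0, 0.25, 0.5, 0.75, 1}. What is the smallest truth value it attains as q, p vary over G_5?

0.25

The minimum is attained at q = 0.25, p = 0.25:
  ¬q: Gödel ¬ of 0.25 = 0 (operand ≠ 0)
  ¬q: Gödel ¬ of 0.25 = 0 (operand ≠ 0)
  (¬q → ¬q): 0 ≤ 0, so result = 1
  (q ∧ p) = min(0.25, 0.25) = 0.25
  ¬(q ∧ p): Gödel ¬ of 0.25 = 0 (operand ≠ 0)
  (q → ¬(q ∧ p)): 0.25 > 0, so result = 0
  (p → (q → ¬(q ∧ p))): 0.25 > 0, so result = 0
  ¬p: Gödel ¬ of 0.25 = 0 (operand ≠ 0)
  (p ∨ ¬p) = max(0.25, 0) = 0.25
  ((p → (q → ¬(q ∧ p))) ∨ (p ∨ ¬p)) = max(0, 0.25) = 0.25
  ((¬q → ¬q) → ((p → (q → ¬(q ∧ p))) ∨ (p ∨ ¬p))): 1 > 0.25, so result = 0.25
Checking all 25 assignments confirms none give a value below 0.25.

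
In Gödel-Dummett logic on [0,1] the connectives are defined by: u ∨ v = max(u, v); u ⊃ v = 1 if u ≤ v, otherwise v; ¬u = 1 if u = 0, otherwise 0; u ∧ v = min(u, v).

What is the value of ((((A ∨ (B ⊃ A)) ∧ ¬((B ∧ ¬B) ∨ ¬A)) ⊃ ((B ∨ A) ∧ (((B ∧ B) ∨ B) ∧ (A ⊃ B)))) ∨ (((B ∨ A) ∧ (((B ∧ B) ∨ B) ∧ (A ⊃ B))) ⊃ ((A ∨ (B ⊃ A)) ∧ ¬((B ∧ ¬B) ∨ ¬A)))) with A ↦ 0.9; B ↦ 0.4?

(B ⊃ A): 0.4 ≤ 0.9, so result = 1
(A ∨ (B ⊃ A)) = max(0.9, 1) = 1
¬B: Gödel ¬ of 0.4 = 0 (operand ≠ 0)
(B ∧ ¬B) = min(0.4, 0) = 0
¬A: Gödel ¬ of 0.9 = 0 (operand ≠ 0)
((B ∧ ¬B) ∨ ¬A) = max(0, 0) = 0
¬((B ∧ ¬B) ∨ ¬A): Gödel ¬ of 0 = 1 (operand is 0)
((A ∨ (B ⊃ A)) ∧ ¬((B ∧ ¬B) ∨ ¬A)) = min(1, 1) = 1
(B ∨ A) = max(0.4, 0.9) = 0.9
(B ∧ B) = min(0.4, 0.4) = 0.4
((B ∧ B) ∨ B) = max(0.4, 0.4) = 0.4
(A ⊃ B): 0.9 > 0.4, so result = 0.4
(((B ∧ B) ∨ B) ∧ (A ⊃ B)) = min(0.4, 0.4) = 0.4
((B ∨ A) ∧ (((B ∧ B) ∨ B) ∧ (A ⊃ B))) = min(0.9, 0.4) = 0.4
(((A ∨ (B ⊃ A)) ∧ ¬((B ∧ ¬B) ∨ ¬A)) ⊃ ((B ∨ A) ∧ (((B ∧ B) ∨ B) ∧ (A ⊃ B)))): 1 > 0.4, so result = 0.4
(B ∨ A) = max(0.4, 0.9) = 0.9
(B ∧ B) = min(0.4, 0.4) = 0.4
((B ∧ B) ∨ B) = max(0.4, 0.4) = 0.4
(A ⊃ B): 0.9 > 0.4, so result = 0.4
(((B ∧ B) ∨ B) ∧ (A ⊃ B)) = min(0.4, 0.4) = 0.4
((B ∨ A) ∧ (((B ∧ B) ∨ B) ∧ (A ⊃ B))) = min(0.9, 0.4) = 0.4
(B ⊃ A): 0.4 ≤ 0.9, so result = 1
(A ∨ (B ⊃ A)) = max(0.9, 1) = 1
¬B: Gödel ¬ of 0.4 = 0 (operand ≠ 0)
(B ∧ ¬B) = min(0.4, 0) = 0
¬A: Gödel ¬ of 0.9 = 0 (operand ≠ 0)
((B ∧ ¬B) ∨ ¬A) = max(0, 0) = 0
¬((B ∧ ¬B) ∨ ¬A): Gödel ¬ of 0 = 1 (operand is 0)
((A ∨ (B ⊃ A)) ∧ ¬((B ∧ ¬B) ∨ ¬A)) = min(1, 1) = 1
(((B ∨ A) ∧ (((B ∧ B) ∨ B) ∧ (A ⊃ B))) ⊃ ((A ∨ (B ⊃ A)) ∧ ¬((B ∧ ¬B) ∨ ¬A))): 0.4 ≤ 1, so result = 1
((((A ∨ (B ⊃ A)) ∧ ¬((B ∧ ¬B) ∨ ¬A)) ⊃ ((B ∨ A) ∧ (((B ∧ B) ∨ B) ∧ (A ⊃ B)))) ∨ (((B ∨ A) ∧ (((B ∧ B) ∨ B) ∧ (A ⊃ B))) ⊃ ((A ∨ (B ⊃ A)) ∧ ¬((B ∧ ¬B) ∨ ¬A)))) = max(0.4, 1) = 1

1.00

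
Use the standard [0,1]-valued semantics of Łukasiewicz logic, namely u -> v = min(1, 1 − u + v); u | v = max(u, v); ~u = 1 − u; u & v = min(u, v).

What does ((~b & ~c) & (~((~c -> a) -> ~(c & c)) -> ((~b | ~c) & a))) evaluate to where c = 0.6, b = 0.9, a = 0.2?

~b: Łukasiewicz ¬ gives 1 − 0.9 = 0.1
~c: Łukasiewicz ¬ gives 1 − 0.6 = 0.4
(~b & ~c) = min(0.1, 0.4) = 0.1
~c: Łukasiewicz ¬ gives 1 − 0.6 = 0.4
(~c -> a): min(1, 1 − 0.4 + 0.2) = 0.8
(c & c) = min(0.6, 0.6) = 0.6
~(c & c): Łukasiewicz ¬ gives 1 − 0.6 = 0.4
((~c -> a) -> ~(c & c)): min(1, 1 − 0.8 + 0.4) = 0.6
~((~c -> a) -> ~(c & c)): Łukasiewicz ¬ gives 1 − 0.6 = 0.4
~b: Łukasiewicz ¬ gives 1 − 0.9 = 0.1
~c: Łukasiewicz ¬ gives 1 − 0.6 = 0.4
(~b | ~c) = max(0.1, 0.4) = 0.4
((~b | ~c) & a) = min(0.4, 0.2) = 0.2
(~((~c -> a) -> ~(c & c)) -> ((~b | ~c) & a)): min(1, 1 − 0.4 + 0.2) = 0.8
((~b & ~c) & (~((~c -> a) -> ~(c & c)) -> ((~b | ~c) & a))) = min(0.1, 0.8) = 0.1

0.10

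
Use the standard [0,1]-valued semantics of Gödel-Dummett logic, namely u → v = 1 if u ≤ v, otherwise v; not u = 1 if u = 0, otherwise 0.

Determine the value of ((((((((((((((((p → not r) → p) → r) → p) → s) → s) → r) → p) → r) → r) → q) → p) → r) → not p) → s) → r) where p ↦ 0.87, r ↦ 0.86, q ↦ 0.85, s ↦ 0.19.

0.86

not r: Gödel ¬ of 0.86 = 0 (operand ≠ 0)
(p → not r): 0.87 > 0, so result = 0
((p → not r) → p): 0 ≤ 0.87, so result = 1
(((p → not r) → p) → r): 1 > 0.86, so result = 0.86
((((p → not r) → p) → r) → p): 0.86 ≤ 0.87, so result = 1
(((((p → not r) → p) → r) → p) → s): 1 > 0.19, so result = 0.19
((((((p → not r) → p) → r) → p) → s) → s): 0.19 ≤ 0.19, so result = 1
(((((((p → not r) → p) → r) → p) → s) → s) → r): 1 > 0.86, so result = 0.86
((((((((p → not r) → p) → r) → p) → s) → s) → r) → p): 0.86 ≤ 0.87, so result = 1
(((((((((p → not r) → p) → r) → p) → s) → s) → r) → p) → r): 1 > 0.86, so result = 0.86
((((((((((p → not r) → p) → r) → p) → s) → s) → r) → p) → r) → r): 0.86 ≤ 0.86, so result = 1
(((((((((((p → not r) → p) → r) → p) → s) → s) → r) → p) → r) → r) → q): 1 > 0.85, so result = 0.85
((((((((((((p → not r) → p) → r) → p) → s) → s) → r) → p) → r) → r) → q) → p): 0.85 ≤ 0.87, so result = 1
(((((((((((((p → not r) → p) → r) → p) → s) → s) → r) → p) → r) → r) → q) → p) → r): 1 > 0.86, so result = 0.86
not p: Gödel ¬ of 0.87 = 0 (operand ≠ 0)
((((((((((((((p → not r) → p) → r) → p) → s) → s) → r) → p) → r) → r) → q) → p) → r) → not p): 0.86 > 0, so result = 0
(((((((((((((((p → not r) → p) → r) → p) → s) → s) → r) → p) → r) → r) → q) → p) → r) → not p) → s): 0 ≤ 0.19, so result = 1
((((((((((((((((p → not r) → p) → r) → p) → s) → s) → r) → p) → r) → r) → q) → p) → r) → not p) → s) → r): 1 > 0.86, so result = 0.86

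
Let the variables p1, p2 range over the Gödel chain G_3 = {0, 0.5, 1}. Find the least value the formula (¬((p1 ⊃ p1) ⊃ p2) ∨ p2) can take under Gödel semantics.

The minimum is attained at p1 = 0, p2 = 0.5:
  (p1 ⊃ p1): 0 ≤ 0, so result = 1
  ((p1 ⊃ p1) ⊃ p2): 1 > 0.5, so result = 0.5
  ¬((p1 ⊃ p1) ⊃ p2): Gödel ¬ of 0.5 = 0 (operand ≠ 0)
  (¬((p1 ⊃ p1) ⊃ p2) ∨ p2) = max(0, 0.5) = 0.5
Checking all 9 assignments confirms none give a value below 0.50.

0.50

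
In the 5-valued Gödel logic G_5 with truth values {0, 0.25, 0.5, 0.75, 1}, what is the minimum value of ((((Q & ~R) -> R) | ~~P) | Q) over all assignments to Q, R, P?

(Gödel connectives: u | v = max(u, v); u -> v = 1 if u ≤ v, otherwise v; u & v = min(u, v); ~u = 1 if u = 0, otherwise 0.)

The minimum is attained at Q = 0.25, R = 0, P = 0:
  ~R: Gödel ¬ of 0 = 1 (operand is 0)
  (Q & ~R) = min(0.25, 1) = 0.25
  ((Q & ~R) -> R): 0.25 > 0, so result = 0
  ~P: Gödel ¬ of 0 = 1 (operand is 0)
  ~~P: Gödel ¬ of 1 = 0 (operand ≠ 0)
  (((Q & ~R) -> R) | ~~P) = max(0, 0) = 0
  ((((Q & ~R) -> R) | ~~P) | Q) = max(0, 0.25) = 0.25
Checking all 125 assignments confirms none give a value below 0.25.

0.25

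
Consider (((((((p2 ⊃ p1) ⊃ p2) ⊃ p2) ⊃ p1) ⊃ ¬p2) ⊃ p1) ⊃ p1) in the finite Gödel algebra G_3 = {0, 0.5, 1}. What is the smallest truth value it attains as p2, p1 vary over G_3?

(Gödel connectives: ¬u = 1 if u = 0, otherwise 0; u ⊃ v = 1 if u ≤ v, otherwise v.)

The minimum is attained at p2 = 0.5, p1 = 0.5:
  (p2 ⊃ p1): 0.5 ≤ 0.5, so result = 1
  ((p2 ⊃ p1) ⊃ p2): 1 > 0.5, so result = 0.5
  (((p2 ⊃ p1) ⊃ p2) ⊃ p2): 0.5 ≤ 0.5, so result = 1
  ((((p2 ⊃ p1) ⊃ p2) ⊃ p2) ⊃ p1): 1 > 0.5, so result = 0.5
  ¬p2: Gödel ¬ of 0.5 = 0 (operand ≠ 0)
  (((((p2 ⊃ p1) ⊃ p2) ⊃ p2) ⊃ p1) ⊃ ¬p2): 0.5 > 0, so result = 0
  ((((((p2 ⊃ p1) ⊃ p2) ⊃ p2) ⊃ p1) ⊃ ¬p2) ⊃ p1): 0 ≤ 0.5, so result = 1
  (((((((p2 ⊃ p1) ⊃ p2) ⊃ p2) ⊃ p1) ⊃ ¬p2) ⊃ p1) ⊃ p1): 1 > 0.5, so result = 0.5
Checking all 9 assignments confirms none give a value below 0.50.

0.50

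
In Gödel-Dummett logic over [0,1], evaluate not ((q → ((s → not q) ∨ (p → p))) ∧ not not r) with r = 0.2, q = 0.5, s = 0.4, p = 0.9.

not q: Gödel ¬ of 0.5 = 0 (operand ≠ 0)
(s → not q): 0.4 > 0, so result = 0
(p → p): 0.9 ≤ 0.9, so result = 1
((s → not q) ∨ (p → p)) = max(0, 1) = 1
(q → ((s → not q) ∨ (p → p))): 0.5 ≤ 1, so result = 1
not r: Gödel ¬ of 0.2 = 0 (operand ≠ 0)
not not r: Gödel ¬ of 0 = 1 (operand is 0)
((q → ((s → not q) ∨ (p → p))) ∧ not not r) = min(1, 1) = 1
not ((q → ((s → not q) ∨ (p → p))) ∧ not not r): Gödel ¬ of 1 = 0 (operand ≠ 0)

0.00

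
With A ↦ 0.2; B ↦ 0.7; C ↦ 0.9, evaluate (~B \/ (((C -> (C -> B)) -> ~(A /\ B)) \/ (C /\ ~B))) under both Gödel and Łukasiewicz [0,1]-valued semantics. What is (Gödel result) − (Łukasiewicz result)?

Gödel evaluation:
  ~B: Gödel ¬ of 0.7 = 0 (operand ≠ 0)
  (C -> B): 0.9 > 0.7, so result = 0.7
  (C -> (C -> B)): 0.9 > 0.7, so result = 0.7
  (A /\ B) = min(0.2, 0.7) = 0.2
  ~(A /\ B): Gödel ¬ of 0.2 = 0 (operand ≠ 0)
  ((C -> (C -> B)) -> ~(A /\ B)): 0.7 > 0, so result = 0
  ~B: Gödel ¬ of 0.7 = 0 (operand ≠ 0)
  (C /\ ~B) = min(0.9, 0) = 0
  (((C -> (C -> B)) -> ~(A /\ B)) \/ (C /\ ~B)) = max(0, 0) = 0
  (~B \/ (((C -> (C -> B)) -> ~(A /\ B)) \/ (C /\ ~B))) = max(0, 0) = 0
  Gödel value = 0
Łukasiewicz evaluation:
  ~B: Łukasiewicz ¬ gives 1 − 0.7 = 0.3
  (C -> B): min(1, 1 − 0.9 + 0.7) = 0.8
  (C -> (C -> B)): min(1, 1 − 0.9 + 0.8) = 0.9
  (A /\ B) = min(0.2, 0.7) = 0.2
  ~(A /\ B): Łukasiewicz ¬ gives 1 − 0.2 = 0.8
  ((C -> (C -> B)) -> ~(A /\ B)): min(1, 1 − 0.9 + 0.8) = 0.9
  ~B: Łukasiewicz ¬ gives 1 − 0.7 = 0.3
  (C /\ ~B) = min(0.9, 0.3) = 0.3
  (((C -> (C -> B)) -> ~(A /\ B)) \/ (C /\ ~B)) = max(0.9, 0.3) = 0.9
  (~B \/ (((C -> (C -> B)) -> ~(A /\ B)) \/ (C /\ ~B))) = max(0.3, 0.9) = 0.9
  Łukasiewicz value = 0.9
Difference: 0 − 0.9 = -0.90

-0.90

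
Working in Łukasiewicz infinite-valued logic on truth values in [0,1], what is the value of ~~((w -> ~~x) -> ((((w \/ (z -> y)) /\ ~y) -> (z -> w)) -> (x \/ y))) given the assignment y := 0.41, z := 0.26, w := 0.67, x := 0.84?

~x: Łukasiewicz ¬ gives 1 − 0.84 = 0.16
~~x: Łukasiewicz ¬ gives 1 − 0.16 = 0.84
(w -> ~~x): min(1, 1 − 0.67 + 0.84) = 1
(z -> y): min(1, 1 − 0.26 + 0.41) = 1
(w \/ (z -> y)) = max(0.67, 1) = 1
~y: Łukasiewicz ¬ gives 1 − 0.41 = 0.59
((w \/ (z -> y)) /\ ~y) = min(1, 0.59) = 0.59
(z -> w): min(1, 1 − 0.26 + 0.67) = 1
(((w \/ (z -> y)) /\ ~y) -> (z -> w)): min(1, 1 − 0.59 + 1) = 1
(x \/ y) = max(0.84, 0.41) = 0.84
((((w \/ (z -> y)) /\ ~y) -> (z -> w)) -> (x \/ y)): min(1, 1 − 1 + 0.84) = 0.84
((w -> ~~x) -> ((((w \/ (z -> y)) /\ ~y) -> (z -> w)) -> (x \/ y))): min(1, 1 − 1 + 0.84) = 0.84
~((w -> ~~x) -> ((((w \/ (z -> y)) /\ ~y) -> (z -> w)) -> (x \/ y))): Łukasiewicz ¬ gives 1 − 0.84 = 0.16
~~((w -> ~~x) -> ((((w \/ (z -> y)) /\ ~y) -> (z -> w)) -> (x \/ y))): Łukasiewicz ¬ gives 1 − 0.16 = 0.84

0.84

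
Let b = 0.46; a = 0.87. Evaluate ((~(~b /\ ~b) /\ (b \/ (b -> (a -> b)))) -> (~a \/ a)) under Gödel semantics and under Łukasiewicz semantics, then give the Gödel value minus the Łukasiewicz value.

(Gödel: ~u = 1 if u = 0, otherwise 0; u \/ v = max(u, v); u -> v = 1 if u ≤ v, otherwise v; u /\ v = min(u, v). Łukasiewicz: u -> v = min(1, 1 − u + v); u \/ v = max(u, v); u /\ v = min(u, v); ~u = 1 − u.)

-0.13

Gödel evaluation:
  ~b: Gödel ¬ of 0.46 = 0 (operand ≠ 0)
  ~b: Gödel ¬ of 0.46 = 0 (operand ≠ 0)
  (~b /\ ~b) = min(0, 0) = 0
  ~(~b /\ ~b): Gödel ¬ of 0 = 1 (operand is 0)
  (a -> b): 0.87 > 0.46, so result = 0.46
  (b -> (a -> b)): 0.46 ≤ 0.46, so result = 1
  (b \/ (b -> (a -> b))) = max(0.46, 1) = 1
  (~(~b /\ ~b) /\ (b \/ (b -> (a -> b)))) = min(1, 1) = 1
  ~a: Gödel ¬ of 0.87 = 0 (operand ≠ 0)
  (~a \/ a) = max(0, 0.87) = 0.87
  ((~(~b /\ ~b) /\ (b \/ (b -> (a -> b)))) -> (~a \/ a)): 1 > 0.87, so result = 0.87
  Gödel value = 0.87
Łukasiewicz evaluation:
  ~b: Łukasiewicz ¬ gives 1 − 0.46 = 0.54
  ~b: Łukasiewicz ¬ gives 1 − 0.46 = 0.54
  (~b /\ ~b) = min(0.54, 0.54) = 0.54
  ~(~b /\ ~b): Łukasiewicz ¬ gives 1 − 0.54 = 0.46
  (a -> b): min(1, 1 − 0.87 + 0.46) = 0.59
  (b -> (a -> b)): min(1, 1 − 0.46 + 0.59) = 1
  (b \/ (b -> (a -> b))) = max(0.46, 1) = 1
  (~(~b /\ ~b) /\ (b \/ (b -> (a -> b)))) = min(0.46, 1) = 0.46
  ~a: Łukasiewicz ¬ gives 1 − 0.87 = 0.13
  (~a \/ a) = max(0.13, 0.87) = 0.87
  ((~(~b /\ ~b) /\ (b \/ (b -> (a -> b)))) -> (~a \/ a)): min(1, 1 − 0.46 + 0.87) = 1
  Łukasiewicz value = 1
Difference: 0.87 − 1 = -0.13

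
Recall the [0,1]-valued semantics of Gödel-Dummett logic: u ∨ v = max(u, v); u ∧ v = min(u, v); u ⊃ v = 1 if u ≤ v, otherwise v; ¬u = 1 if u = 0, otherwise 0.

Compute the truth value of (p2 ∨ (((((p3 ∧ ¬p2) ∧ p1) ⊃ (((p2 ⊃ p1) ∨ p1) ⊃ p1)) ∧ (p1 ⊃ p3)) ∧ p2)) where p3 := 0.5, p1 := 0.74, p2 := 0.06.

¬p2: Gödel ¬ of 0.06 = 0 (operand ≠ 0)
(p3 ∧ ¬p2) = min(0.5, 0) = 0
((p3 ∧ ¬p2) ∧ p1) = min(0, 0.74) = 0
(p2 ⊃ p1): 0.06 ≤ 0.74, so result = 1
((p2 ⊃ p1) ∨ p1) = max(1, 0.74) = 1
(((p2 ⊃ p1) ∨ p1) ⊃ p1): 1 > 0.74, so result = 0.74
(((p3 ∧ ¬p2) ∧ p1) ⊃ (((p2 ⊃ p1) ∨ p1) ⊃ p1)): 0 ≤ 0.74, so result = 1
(p1 ⊃ p3): 0.74 > 0.5, so result = 0.5
((((p3 ∧ ¬p2) ∧ p1) ⊃ (((p2 ⊃ p1) ∨ p1) ⊃ p1)) ∧ (p1 ⊃ p3)) = min(1, 0.5) = 0.5
(((((p3 ∧ ¬p2) ∧ p1) ⊃ (((p2 ⊃ p1) ∨ p1) ⊃ p1)) ∧ (p1 ⊃ p3)) ∧ p2) = min(0.5, 0.06) = 0.06
(p2 ∨ (((((p3 ∧ ¬p2) ∧ p1) ⊃ (((p2 ⊃ p1) ∨ p1) ⊃ p1)) ∧ (p1 ⊃ p3)) ∧ p2)) = max(0.06, 0.06) = 0.06

0.06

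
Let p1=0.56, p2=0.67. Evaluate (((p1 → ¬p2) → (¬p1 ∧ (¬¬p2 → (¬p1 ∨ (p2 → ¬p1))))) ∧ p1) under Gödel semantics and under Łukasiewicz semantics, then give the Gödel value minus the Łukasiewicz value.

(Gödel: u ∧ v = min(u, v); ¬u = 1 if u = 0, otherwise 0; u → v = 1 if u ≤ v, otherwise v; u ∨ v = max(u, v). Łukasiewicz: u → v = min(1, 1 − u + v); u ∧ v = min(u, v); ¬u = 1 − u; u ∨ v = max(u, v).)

0.00

Gödel evaluation:
  ¬p2: Gödel ¬ of 0.67 = 0 (operand ≠ 0)
  (p1 → ¬p2): 0.56 > 0, so result = 0
  ¬p1: Gödel ¬ of 0.56 = 0 (operand ≠ 0)
  ¬p2: Gödel ¬ of 0.67 = 0 (operand ≠ 0)
  ¬¬p2: Gödel ¬ of 0 = 1 (operand is 0)
  ¬p1: Gödel ¬ of 0.56 = 0 (operand ≠ 0)
  ¬p1: Gödel ¬ of 0.56 = 0 (operand ≠ 0)
  (p2 → ¬p1): 0.67 > 0, so result = 0
  (¬p1 ∨ (p2 → ¬p1)) = max(0, 0) = 0
  (¬¬p2 → (¬p1 ∨ (p2 → ¬p1))): 1 > 0, so result = 0
  (¬p1 ∧ (¬¬p2 → (¬p1 ∨ (p2 → ¬p1)))) = min(0, 0) = 0
  ((p1 → ¬p2) → (¬p1 ∧ (¬¬p2 → (¬p1 ∨ (p2 → ¬p1))))): 0 ≤ 0, so result = 1
  (((p1 → ¬p2) → (¬p1 ∧ (¬¬p2 → (¬p1 ∨ (p2 → ¬p1))))) ∧ p1) = min(1, 0.56) = 0.56
  Gödel value = 0.56
Łukasiewicz evaluation:
  ¬p2: Łukasiewicz ¬ gives 1 − 0.67 = 0.33
  (p1 → ¬p2): min(1, 1 − 0.56 + 0.33) = 0.77
  ¬p1: Łukasiewicz ¬ gives 1 − 0.56 = 0.44
  ¬p2: Łukasiewicz ¬ gives 1 − 0.67 = 0.33
  ¬¬p2: Łukasiewicz ¬ gives 1 − 0.33 = 0.67
  ¬p1: Łukasiewicz ¬ gives 1 − 0.56 = 0.44
  ¬p1: Łukasiewicz ¬ gives 1 − 0.56 = 0.44
  (p2 → ¬p1): min(1, 1 − 0.67 + 0.44) = 0.77
  (¬p1 ∨ (p2 → ¬p1)) = max(0.44, 0.77) = 0.77
  (¬¬p2 → (¬p1 ∨ (p2 → ¬p1))): min(1, 1 − 0.67 + 0.77) = 1
  (¬p1 ∧ (¬¬p2 → (¬p1 ∨ (p2 → ¬p1)))) = min(0.44, 1) = 0.44
  ((p1 → ¬p2) → (¬p1 ∧ (¬¬p2 → (¬p1 ∨ (p2 → ¬p1))))): min(1, 1 − 0.77 + 0.44) = 0.67
  (((p1 → ¬p2) → (¬p1 ∧ (¬¬p2 → (¬p1 ∨ (p2 → ¬p1))))) ∧ p1) = min(0.67, 0.56) = 0.56
  Łukasiewicz value = 0.56
Difference: 0.56 − 0.56 = 0.00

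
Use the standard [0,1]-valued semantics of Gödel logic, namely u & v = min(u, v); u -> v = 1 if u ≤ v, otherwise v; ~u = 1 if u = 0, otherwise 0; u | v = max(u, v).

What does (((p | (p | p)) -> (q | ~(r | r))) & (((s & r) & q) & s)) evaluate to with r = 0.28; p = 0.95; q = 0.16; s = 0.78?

0.16

(p | p) = max(0.95, 0.95) = 0.95
(p | (p | p)) = max(0.95, 0.95) = 0.95
(r | r) = max(0.28, 0.28) = 0.28
~(r | r): Gödel ¬ of 0.28 = 0 (operand ≠ 0)
(q | ~(r | r)) = max(0.16, 0) = 0.16
((p | (p | p)) -> (q | ~(r | r))): 0.95 > 0.16, so result = 0.16
(s & r) = min(0.78, 0.28) = 0.28
((s & r) & q) = min(0.28, 0.16) = 0.16
(((s & r) & q) & s) = min(0.16, 0.78) = 0.16
(((p | (p | p)) -> (q | ~(r | r))) & (((s & r) & q) & s)) = min(0.16, 0.16) = 0.16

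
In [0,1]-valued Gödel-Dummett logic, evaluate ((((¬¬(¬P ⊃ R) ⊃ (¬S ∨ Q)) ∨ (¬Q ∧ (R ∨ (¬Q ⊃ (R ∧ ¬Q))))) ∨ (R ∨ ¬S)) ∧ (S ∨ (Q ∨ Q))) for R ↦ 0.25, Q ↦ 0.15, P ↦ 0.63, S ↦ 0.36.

0.25

¬P: Gödel ¬ of 0.63 = 0 (operand ≠ 0)
(¬P ⊃ R): 0 ≤ 0.25, so result = 1
¬(¬P ⊃ R): Gödel ¬ of 1 = 0 (operand ≠ 0)
¬¬(¬P ⊃ R): Gödel ¬ of 0 = 1 (operand is 0)
¬S: Gödel ¬ of 0.36 = 0 (operand ≠ 0)
(¬S ∨ Q) = max(0, 0.15) = 0.15
(¬¬(¬P ⊃ R) ⊃ (¬S ∨ Q)): 1 > 0.15, so result = 0.15
¬Q: Gödel ¬ of 0.15 = 0 (operand ≠ 0)
¬Q: Gödel ¬ of 0.15 = 0 (operand ≠ 0)
¬Q: Gödel ¬ of 0.15 = 0 (operand ≠ 0)
(R ∧ ¬Q) = min(0.25, 0) = 0
(¬Q ⊃ (R ∧ ¬Q)): 0 ≤ 0, so result = 1
(R ∨ (¬Q ⊃ (R ∧ ¬Q))) = max(0.25, 1) = 1
(¬Q ∧ (R ∨ (¬Q ⊃ (R ∧ ¬Q)))) = min(0, 1) = 0
((¬¬(¬P ⊃ R) ⊃ (¬S ∨ Q)) ∨ (¬Q ∧ (R ∨ (¬Q ⊃ (R ∧ ¬Q))))) = max(0.15, 0) = 0.15
¬S: Gödel ¬ of 0.36 = 0 (operand ≠ 0)
(R ∨ ¬S) = max(0.25, 0) = 0.25
(((¬¬(¬P ⊃ R) ⊃ (¬S ∨ Q)) ∨ (¬Q ∧ (R ∨ (¬Q ⊃ (R ∧ ¬Q))))) ∨ (R ∨ ¬S)) = max(0.15, 0.25) = 0.25
(Q ∨ Q) = max(0.15, 0.15) = 0.15
(S ∨ (Q ∨ Q)) = max(0.36, 0.15) = 0.36
((((¬¬(¬P ⊃ R) ⊃ (¬S ∨ Q)) ∨ (¬Q ∧ (R ∨ (¬Q ⊃ (R ∧ ¬Q))))) ∨ (R ∨ ¬S)) ∧ (S ∨ (Q ∨ Q))) = min(0.25, 0.36) = 0.25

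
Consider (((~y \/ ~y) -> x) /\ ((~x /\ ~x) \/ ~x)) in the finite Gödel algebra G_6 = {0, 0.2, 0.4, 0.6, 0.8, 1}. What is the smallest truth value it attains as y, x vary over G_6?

The minimum is attained at y = 0, x = 0:
  ~y: Gödel ¬ of 0 = 1 (operand is 0)
  ~y: Gödel ¬ of 0 = 1 (operand is 0)
  (~y \/ ~y) = max(1, 1) = 1
  ((~y \/ ~y) -> x): 1 > 0, so result = 0
  ~x: Gödel ¬ of 0 = 1 (operand is 0)
  ~x: Gödel ¬ of 0 = 1 (operand is 0)
  (~x /\ ~x) = min(1, 1) = 1
  ~x: Gödel ¬ of 0 = 1 (operand is 0)
  ((~x /\ ~x) \/ ~x) = max(1, 1) = 1
  (((~y \/ ~y) -> x) /\ ((~x /\ ~x) \/ ~x)) = min(0, 1) = 0
Checking all 36 assignments confirms none give a value below 0.00.

0.00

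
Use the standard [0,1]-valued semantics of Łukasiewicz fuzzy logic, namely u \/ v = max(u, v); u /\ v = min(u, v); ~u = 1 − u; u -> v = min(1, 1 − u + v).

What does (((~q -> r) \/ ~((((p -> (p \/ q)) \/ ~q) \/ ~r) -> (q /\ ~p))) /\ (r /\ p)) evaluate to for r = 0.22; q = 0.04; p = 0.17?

0.17

~q: Łukasiewicz ¬ gives 1 − 0.04 = 0.96
(~q -> r): min(1, 1 − 0.96 + 0.22) = 0.26
(p \/ q) = max(0.17, 0.04) = 0.17
(p -> (p \/ q)): min(1, 1 − 0.17 + 0.17) = 1
~q: Łukasiewicz ¬ gives 1 − 0.04 = 0.96
((p -> (p \/ q)) \/ ~q) = max(1, 0.96) = 1
~r: Łukasiewicz ¬ gives 1 − 0.22 = 0.78
(((p -> (p \/ q)) \/ ~q) \/ ~r) = max(1, 0.78) = 1
~p: Łukasiewicz ¬ gives 1 − 0.17 = 0.83
(q /\ ~p) = min(0.04, 0.83) = 0.04
((((p -> (p \/ q)) \/ ~q) \/ ~r) -> (q /\ ~p)): min(1, 1 − 1 + 0.04) = 0.04
~((((p -> (p \/ q)) \/ ~q) \/ ~r) -> (q /\ ~p)): Łukasiewicz ¬ gives 1 − 0.04 = 0.96
((~q -> r) \/ ~((((p -> (p \/ q)) \/ ~q) \/ ~r) -> (q /\ ~p))) = max(0.26, 0.96) = 0.96
(r /\ p) = min(0.22, 0.17) = 0.17
(((~q -> r) \/ ~((((p -> (p \/ q)) \/ ~q) \/ ~r) -> (q /\ ~p))) /\ (r /\ p)) = min(0.96, 0.17) = 0.17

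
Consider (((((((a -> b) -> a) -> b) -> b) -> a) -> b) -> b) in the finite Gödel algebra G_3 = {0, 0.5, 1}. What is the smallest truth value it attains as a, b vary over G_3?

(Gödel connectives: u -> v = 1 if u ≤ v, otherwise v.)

0.50

The minimum is attained at a = 0, b = 0.5:
  (a -> b): 0 ≤ 0.5, so result = 1
  ((a -> b) -> a): 1 > 0, so result = 0
  (((a -> b) -> a) -> b): 0 ≤ 0.5, so result = 1
  ((((a -> b) -> a) -> b) -> b): 1 > 0.5, so result = 0.5
  (((((a -> b) -> a) -> b) -> b) -> a): 0.5 > 0, so result = 0
  ((((((a -> b) -> a) -> b) -> b) -> a) -> b): 0 ≤ 0.5, so result = 1
  (((((((a -> b) -> a) -> b) -> b) -> a) -> b) -> b): 1 > 0.5, so result = 0.5
Checking all 9 assignments confirms none give a value below 0.50.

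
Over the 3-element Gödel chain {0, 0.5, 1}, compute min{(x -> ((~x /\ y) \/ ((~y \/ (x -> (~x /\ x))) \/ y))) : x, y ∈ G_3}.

0.50

The minimum is attained at x = 1, y = 0.5:
  ~x: Gödel ¬ of 1 = 0 (operand ≠ 0)
  (~x /\ y) = min(0, 0.5) = 0
  ~y: Gödel ¬ of 0.5 = 0 (operand ≠ 0)
  ~x: Gödel ¬ of 1 = 0 (operand ≠ 0)
  (~x /\ x) = min(0, 1) = 0
  (x -> (~x /\ x)): 1 > 0, so result = 0
  (~y \/ (x -> (~x /\ x))) = max(0, 0) = 0
  ((~y \/ (x -> (~x /\ x))) \/ y) = max(0, 0.5) = 0.5
  ((~x /\ y) \/ ((~y \/ (x -> (~x /\ x))) \/ y)) = max(0, 0.5) = 0.5
  (x -> ((~x /\ y) \/ ((~y \/ (x -> (~x /\ x))) \/ y))): 1 > 0.5, so result = 0.5
Checking all 9 assignments confirms none give a value below 0.50.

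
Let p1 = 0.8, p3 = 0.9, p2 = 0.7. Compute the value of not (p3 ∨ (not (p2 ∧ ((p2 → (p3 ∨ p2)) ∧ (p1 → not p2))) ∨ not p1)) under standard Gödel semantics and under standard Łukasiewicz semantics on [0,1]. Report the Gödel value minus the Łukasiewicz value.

-0.10

Gödel evaluation:
  (p3 ∨ p2) = max(0.9, 0.7) = 0.9
  (p2 → (p3 ∨ p2)): 0.7 ≤ 0.9, so result = 1
  not p2: Gödel ¬ of 0.7 = 0 (operand ≠ 0)
  (p1 → not p2): 0.8 > 0, so result = 0
  ((p2 → (p3 ∨ p2)) ∧ (p1 → not p2)) = min(1, 0) = 0
  (p2 ∧ ((p2 → (p3 ∨ p2)) ∧ (p1 → not p2))) = min(0.7, 0) = 0
  not (p2 ∧ ((p2 → (p3 ∨ p2)) ∧ (p1 → not p2))): Gödel ¬ of 0 = 1 (operand is 0)
  not p1: Gödel ¬ of 0.8 = 0 (operand ≠ 0)
  (not (p2 ∧ ((p2 → (p3 ∨ p2)) ∧ (p1 → not p2))) ∨ not p1) = max(1, 0) = 1
  (p3 ∨ (not (p2 ∧ ((p2 → (p3 ∨ p2)) ∧ (p1 → not p2))) ∨ not p1)) = max(0.9, 1) = 1
  not (p3 ∨ (not (p2 ∧ ((p2 → (p3 ∨ p2)) ∧ (p1 → not p2))) ∨ not p1)): Gödel ¬ of 1 = 0 (operand ≠ 0)
  Gödel value = 0
Łukasiewicz evaluation:
  (p3 ∨ p2) = max(0.9, 0.7) = 0.9
  (p2 → (p3 ∨ p2)): min(1, 1 − 0.7 + 0.9) = 1
  not p2: Łukasiewicz ¬ gives 1 − 0.7 = 0.3
  (p1 → not p2): min(1, 1 − 0.8 + 0.3) = 0.5
  ((p2 → (p3 ∨ p2)) ∧ (p1 → not p2)) = min(1, 0.5) = 0.5
  (p2 ∧ ((p2 → (p3 ∨ p2)) ∧ (p1 → not p2))) = min(0.7, 0.5) = 0.5
  not (p2 ∧ ((p2 → (p3 ∨ p2)) ∧ (p1 → not p2))): Łukasiewicz ¬ gives 1 − 0.5 = 0.5
  not p1: Łukasiewicz ¬ gives 1 − 0.8 = 0.2
  (not (p2 ∧ ((p2 → (p3 ∨ p2)) ∧ (p1 → not p2))) ∨ not p1) = max(0.5, 0.2) = 0.5
  (p3 ∨ (not (p2 ∧ ((p2 → (p3 ∨ p2)) ∧ (p1 → not p2))) ∨ not p1)) = max(0.9, 0.5) = 0.9
  not (p3 ∨ (not (p2 ∧ ((p2 → (p3 ∨ p2)) ∧ (p1 → not p2))) ∨ not p1)): Łukasiewicz ¬ gives 1 − 0.9 = 0.1
  Łukasiewicz value = 0.1
Difference: 0 − 0.1 = -0.10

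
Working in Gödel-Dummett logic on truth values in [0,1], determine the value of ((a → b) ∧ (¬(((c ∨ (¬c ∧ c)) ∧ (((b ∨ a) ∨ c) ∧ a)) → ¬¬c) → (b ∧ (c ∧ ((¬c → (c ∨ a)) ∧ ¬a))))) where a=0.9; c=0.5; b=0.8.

0.80

(a → b): 0.9 > 0.8, so result = 0.8
¬c: Gödel ¬ of 0.5 = 0 (operand ≠ 0)
(¬c ∧ c) = min(0, 0.5) = 0
(c ∨ (¬c ∧ c)) = max(0.5, 0) = 0.5
(b ∨ a) = max(0.8, 0.9) = 0.9
((b ∨ a) ∨ c) = max(0.9, 0.5) = 0.9
(((b ∨ a) ∨ c) ∧ a) = min(0.9, 0.9) = 0.9
((c ∨ (¬c ∧ c)) ∧ (((b ∨ a) ∨ c) ∧ a)) = min(0.5, 0.9) = 0.5
¬c: Gödel ¬ of 0.5 = 0 (operand ≠ 0)
¬¬c: Gödel ¬ of 0 = 1 (operand is 0)
(((c ∨ (¬c ∧ c)) ∧ (((b ∨ a) ∨ c) ∧ a)) → ¬¬c): 0.5 ≤ 1, so result = 1
¬(((c ∨ (¬c ∧ c)) ∧ (((b ∨ a) ∨ c) ∧ a)) → ¬¬c): Gödel ¬ of 1 = 0 (operand ≠ 0)
¬c: Gödel ¬ of 0.5 = 0 (operand ≠ 0)
(c ∨ a) = max(0.5, 0.9) = 0.9
(¬c → (c ∨ a)): 0 ≤ 0.9, so result = 1
¬a: Gödel ¬ of 0.9 = 0 (operand ≠ 0)
((¬c → (c ∨ a)) ∧ ¬a) = min(1, 0) = 0
(c ∧ ((¬c → (c ∨ a)) ∧ ¬a)) = min(0.5, 0) = 0
(b ∧ (c ∧ ((¬c → (c ∨ a)) ∧ ¬a))) = min(0.8, 0) = 0
(¬(((c ∨ (¬c ∧ c)) ∧ (((b ∨ a) ∨ c) ∧ a)) → ¬¬c) → (b ∧ (c ∧ ((¬c → (c ∨ a)) ∧ ¬a)))): 0 ≤ 0, so result = 1
((a → b) ∧ (¬(((c ∨ (¬c ∧ c)) ∧ (((b ∨ a) ∨ c) ∧ a)) → ¬¬c) → (b ∧ (c ∧ ((¬c → (c ∨ a)) ∧ ¬a))))) = min(0.8, 1) = 0.8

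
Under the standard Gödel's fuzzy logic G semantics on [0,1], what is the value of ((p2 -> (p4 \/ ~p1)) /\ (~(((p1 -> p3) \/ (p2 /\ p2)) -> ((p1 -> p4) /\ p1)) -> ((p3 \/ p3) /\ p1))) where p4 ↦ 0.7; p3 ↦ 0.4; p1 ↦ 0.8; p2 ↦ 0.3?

1.00

~p1: Gödel ¬ of 0.8 = 0 (operand ≠ 0)
(p4 \/ ~p1) = max(0.7, 0) = 0.7
(p2 -> (p4 \/ ~p1)): 0.3 ≤ 0.7, so result = 1
(p1 -> p3): 0.8 > 0.4, so result = 0.4
(p2 /\ p2) = min(0.3, 0.3) = 0.3
((p1 -> p3) \/ (p2 /\ p2)) = max(0.4, 0.3) = 0.4
(p1 -> p4): 0.8 > 0.7, so result = 0.7
((p1 -> p4) /\ p1) = min(0.7, 0.8) = 0.7
(((p1 -> p3) \/ (p2 /\ p2)) -> ((p1 -> p4) /\ p1)): 0.4 ≤ 0.7, so result = 1
~(((p1 -> p3) \/ (p2 /\ p2)) -> ((p1 -> p4) /\ p1)): Gödel ¬ of 1 = 0 (operand ≠ 0)
(p3 \/ p3) = max(0.4, 0.4) = 0.4
((p3 \/ p3) /\ p1) = min(0.4, 0.8) = 0.4
(~(((p1 -> p3) \/ (p2 /\ p2)) -> ((p1 -> p4) /\ p1)) -> ((p3 \/ p3) /\ p1)): 0 ≤ 0.4, so result = 1
((p2 -> (p4 \/ ~p1)) /\ (~(((p1 -> p3) \/ (p2 /\ p2)) -> ((p1 -> p4) /\ p1)) -> ((p3 \/ p3) /\ p1))) = min(1, 1) = 1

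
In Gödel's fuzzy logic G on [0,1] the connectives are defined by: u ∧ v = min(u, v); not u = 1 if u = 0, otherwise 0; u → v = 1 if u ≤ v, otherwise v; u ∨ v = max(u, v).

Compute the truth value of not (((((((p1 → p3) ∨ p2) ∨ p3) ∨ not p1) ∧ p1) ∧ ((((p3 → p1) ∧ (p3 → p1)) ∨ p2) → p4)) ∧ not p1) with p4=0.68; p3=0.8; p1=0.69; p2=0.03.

1.00

(p1 → p3): 0.69 ≤ 0.8, so result = 1
((p1 → p3) ∨ p2) = max(1, 0.03) = 1
(((p1 → p3) ∨ p2) ∨ p3) = max(1, 0.8) = 1
not p1: Gödel ¬ of 0.69 = 0 (operand ≠ 0)
((((p1 → p3) ∨ p2) ∨ p3) ∨ not p1) = max(1, 0) = 1
(((((p1 → p3) ∨ p2) ∨ p3) ∨ not p1) ∧ p1) = min(1, 0.69) = 0.69
(p3 → p1): 0.8 > 0.69, so result = 0.69
(p3 → p1): 0.8 > 0.69, so result = 0.69
((p3 → p1) ∧ (p3 → p1)) = min(0.69, 0.69) = 0.69
(((p3 → p1) ∧ (p3 → p1)) ∨ p2) = max(0.69, 0.03) = 0.69
((((p3 → p1) ∧ (p3 → p1)) ∨ p2) → p4): 0.69 > 0.68, so result = 0.68
((((((p1 → p3) ∨ p2) ∨ p3) ∨ not p1) ∧ p1) ∧ ((((p3 → p1) ∧ (p3 → p1)) ∨ p2) → p4)) = min(0.69, 0.68) = 0.68
not p1: Gödel ¬ of 0.69 = 0 (operand ≠ 0)
(((((((p1 → p3) ∨ p2) ∨ p3) ∨ not p1) ∧ p1) ∧ ((((p3 → p1) ∧ (p3 → p1)) ∨ p2) → p4)) ∧ not p1) = min(0.68, 0) = 0
not (((((((p1 → p3) ∨ p2) ∨ p3) ∨ not p1) ∧ p1) ∧ ((((p3 → p1) ∧ (p3 → p1)) ∨ p2) → p4)) ∧ not p1): Gödel ¬ of 0 = 1 (operand is 0)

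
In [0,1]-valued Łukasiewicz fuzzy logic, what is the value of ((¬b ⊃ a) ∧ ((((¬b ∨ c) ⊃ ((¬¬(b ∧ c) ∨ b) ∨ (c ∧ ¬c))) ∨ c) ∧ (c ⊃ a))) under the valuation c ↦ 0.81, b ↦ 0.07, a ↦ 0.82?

0.81

¬b: Łukasiewicz ¬ gives 1 − 0.07 = 0.93
(¬b ⊃ a): min(1, 1 − 0.93 + 0.82) = 0.89
¬b: Łukasiewicz ¬ gives 1 − 0.07 = 0.93
(¬b ∨ c) = max(0.93, 0.81) = 0.93
(b ∧ c) = min(0.07, 0.81) = 0.07
¬(b ∧ c): Łukasiewicz ¬ gives 1 − 0.07 = 0.93
¬¬(b ∧ c): Łukasiewicz ¬ gives 1 − 0.93 = 0.07
(¬¬(b ∧ c) ∨ b) = max(0.07, 0.07) = 0.07
¬c: Łukasiewicz ¬ gives 1 − 0.81 = 0.19
(c ∧ ¬c) = min(0.81, 0.19) = 0.19
((¬¬(b ∧ c) ∨ b) ∨ (c ∧ ¬c)) = max(0.07, 0.19) = 0.19
((¬b ∨ c) ⊃ ((¬¬(b ∧ c) ∨ b) ∨ (c ∧ ¬c))): min(1, 1 − 0.93 + 0.19) = 0.26
(((¬b ∨ c) ⊃ ((¬¬(b ∧ c) ∨ b) ∨ (c ∧ ¬c))) ∨ c) = max(0.26, 0.81) = 0.81
(c ⊃ a): min(1, 1 − 0.81 + 0.82) = 1
((((¬b ∨ c) ⊃ ((¬¬(b ∧ c) ∨ b) ∨ (c ∧ ¬c))) ∨ c) ∧ (c ⊃ a)) = min(0.81, 1) = 0.81
((¬b ⊃ a) ∧ ((((¬b ∨ c) ⊃ ((¬¬(b ∧ c) ∨ b) ∨ (c ∧ ¬c))) ∨ c) ∧ (c ⊃ a))) = min(0.89, 0.81) = 0.81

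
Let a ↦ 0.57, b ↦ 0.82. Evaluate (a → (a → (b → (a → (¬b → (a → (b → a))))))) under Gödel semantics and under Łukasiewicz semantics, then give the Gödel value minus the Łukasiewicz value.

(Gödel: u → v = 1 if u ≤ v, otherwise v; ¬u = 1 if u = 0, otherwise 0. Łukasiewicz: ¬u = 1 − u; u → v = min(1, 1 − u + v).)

Gödel evaluation:
  ¬b: Gödel ¬ of 0.82 = 0 (operand ≠ 0)
  (b → a): 0.82 > 0.57, so result = 0.57
  (a → (b → a)): 0.57 ≤ 0.57, so result = 1
  (¬b → (a → (b → a))): 0 ≤ 1, so result = 1
  (a → (¬b → (a → (b → a)))): 0.57 ≤ 1, so result = 1
  (b → (a → (¬b → (a → (b → a))))): 0.82 ≤ 1, so result = 1
  (a → (b → (a → (¬b → (a → (b → a)))))): 0.57 ≤ 1, so result = 1
  (a → (a → (b → (a → (¬b → (a → (b → a))))))): 0.57 ≤ 1, so result = 1
  Gödel value = 1
Łukasiewicz evaluation:
  ¬b: Łukasiewicz ¬ gives 1 − 0.82 = 0.18
  (b → a): min(1, 1 − 0.82 + 0.57) = 0.75
  (a → (b → a)): min(1, 1 − 0.57 + 0.75) = 1
  (¬b → (a → (b → a))): min(1, 1 − 0.18 + 1) = 1
  (a → (¬b → (a → (b → a)))): min(1, 1 − 0.57 + 1) = 1
  (b → (a → (¬b → (a → (b → a))))): min(1, 1 − 0.82 + 1) = 1
  (a → (b → (a → (¬b → (a → (b → a)))))): min(1, 1 − 0.57 + 1) = 1
  (a → (a → (b → (a → (¬b → (a → (b → a))))))): min(1, 1 − 0.57 + 1) = 1
  Łukasiewicz value = 1
Difference: 1 − 1 = 0.00

0.00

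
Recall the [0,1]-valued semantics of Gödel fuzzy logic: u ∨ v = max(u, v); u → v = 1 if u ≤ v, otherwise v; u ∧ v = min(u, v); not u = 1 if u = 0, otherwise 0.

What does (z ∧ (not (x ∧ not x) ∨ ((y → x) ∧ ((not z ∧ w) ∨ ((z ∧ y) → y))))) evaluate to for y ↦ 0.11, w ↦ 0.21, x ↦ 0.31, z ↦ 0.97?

0.97

not x: Gödel ¬ of 0.31 = 0 (operand ≠ 0)
(x ∧ not x) = min(0.31, 0) = 0
not (x ∧ not x): Gödel ¬ of 0 = 1 (operand is 0)
(y → x): 0.11 ≤ 0.31, so result = 1
not z: Gödel ¬ of 0.97 = 0 (operand ≠ 0)
(not z ∧ w) = min(0, 0.21) = 0
(z ∧ y) = min(0.97, 0.11) = 0.11
((z ∧ y) → y): 0.11 ≤ 0.11, so result = 1
((not z ∧ w) ∨ ((z ∧ y) → y)) = max(0, 1) = 1
((y → x) ∧ ((not z ∧ w) ∨ ((z ∧ y) → y))) = min(1, 1) = 1
(not (x ∧ not x) ∨ ((y → x) ∧ ((not z ∧ w) ∨ ((z ∧ y) → y)))) = max(1, 1) = 1
(z ∧ (not (x ∧ not x) ∨ ((y → x) ∧ ((not z ∧ w) ∨ ((z ∧ y) → y))))) = min(0.97, 1) = 0.97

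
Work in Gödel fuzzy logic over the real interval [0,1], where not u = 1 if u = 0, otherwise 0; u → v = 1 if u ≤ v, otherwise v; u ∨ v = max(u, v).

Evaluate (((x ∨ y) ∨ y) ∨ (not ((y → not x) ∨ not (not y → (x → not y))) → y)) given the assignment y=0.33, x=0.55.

(x ∨ y) = max(0.55, 0.33) = 0.55
((x ∨ y) ∨ y) = max(0.55, 0.33) = 0.55
not x: Gödel ¬ of 0.55 = 0 (operand ≠ 0)
(y → not x): 0.33 > 0, so result = 0
not y: Gödel ¬ of 0.33 = 0 (operand ≠ 0)
not y: Gödel ¬ of 0.33 = 0 (operand ≠ 0)
(x → not y): 0.55 > 0, so result = 0
(not y → (x → not y)): 0 ≤ 0, so result = 1
not (not y → (x → not y)): Gödel ¬ of 1 = 0 (operand ≠ 0)
((y → not x) ∨ not (not y → (x → not y))) = max(0, 0) = 0
not ((y → not x) ∨ not (not y → (x → not y))): Gödel ¬ of 0 = 1 (operand is 0)
(not ((y → not x) ∨ not (not y → (x → not y))) → y): 1 > 0.33, so result = 0.33
(((x ∨ y) ∨ y) ∨ (not ((y → not x) ∨ not (not y → (x → not y))) → y)) = max(0.55, 0.33) = 0.55

0.55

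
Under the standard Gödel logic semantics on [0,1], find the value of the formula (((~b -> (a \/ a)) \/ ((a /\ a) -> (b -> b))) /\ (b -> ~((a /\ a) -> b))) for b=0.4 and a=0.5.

0.00

~b: Gödel ¬ of 0.4 = 0 (operand ≠ 0)
(a \/ a) = max(0.5, 0.5) = 0.5
(~b -> (a \/ a)): 0 ≤ 0.5, so result = 1
(a /\ a) = min(0.5, 0.5) = 0.5
(b -> b): 0.4 ≤ 0.4, so result = 1
((a /\ a) -> (b -> b)): 0.5 ≤ 1, so result = 1
((~b -> (a \/ a)) \/ ((a /\ a) -> (b -> b))) = max(1, 1) = 1
(a /\ a) = min(0.5, 0.5) = 0.5
((a /\ a) -> b): 0.5 > 0.4, so result = 0.4
~((a /\ a) -> b): Gödel ¬ of 0.4 = 0 (operand ≠ 0)
(b -> ~((a /\ a) -> b)): 0.4 > 0, so result = 0
(((~b -> (a \/ a)) \/ ((a /\ a) -> (b -> b))) /\ (b -> ~((a /\ a) -> b))) = min(1, 0) = 0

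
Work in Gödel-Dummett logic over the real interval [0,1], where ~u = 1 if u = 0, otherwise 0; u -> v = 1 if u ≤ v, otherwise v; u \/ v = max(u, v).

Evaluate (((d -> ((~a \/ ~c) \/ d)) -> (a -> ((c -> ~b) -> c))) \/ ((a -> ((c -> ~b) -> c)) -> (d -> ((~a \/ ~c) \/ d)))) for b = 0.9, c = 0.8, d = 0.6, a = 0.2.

~a: Gödel ¬ of 0.2 = 0 (operand ≠ 0)
~c: Gödel ¬ of 0.8 = 0 (operand ≠ 0)
(~a \/ ~c) = max(0, 0) = 0
((~a \/ ~c) \/ d) = max(0, 0.6) = 0.6
(d -> ((~a \/ ~c) \/ d)): 0.6 ≤ 0.6, so result = 1
~b: Gödel ¬ of 0.9 = 0 (operand ≠ 0)
(c -> ~b): 0.8 > 0, so result = 0
((c -> ~b) -> c): 0 ≤ 0.8, so result = 1
(a -> ((c -> ~b) -> c)): 0.2 ≤ 1, so result = 1
((d -> ((~a \/ ~c) \/ d)) -> (a -> ((c -> ~b) -> c))): 1 ≤ 1, so result = 1
~b: Gödel ¬ of 0.9 = 0 (operand ≠ 0)
(c -> ~b): 0.8 > 0, so result = 0
((c -> ~b) -> c): 0 ≤ 0.8, so result = 1
(a -> ((c -> ~b) -> c)): 0.2 ≤ 1, so result = 1
~a: Gödel ¬ of 0.2 = 0 (operand ≠ 0)
~c: Gödel ¬ of 0.8 = 0 (operand ≠ 0)
(~a \/ ~c) = max(0, 0) = 0
((~a \/ ~c) \/ d) = max(0, 0.6) = 0.6
(d -> ((~a \/ ~c) \/ d)): 0.6 ≤ 0.6, so result = 1
((a -> ((c -> ~b) -> c)) -> (d -> ((~a \/ ~c) \/ d))): 1 ≤ 1, so result = 1
(((d -> ((~a \/ ~c) \/ d)) -> (a -> ((c -> ~b) -> c))) \/ ((a -> ((c -> ~b) -> c)) -> (d -> ((~a \/ ~c) \/ d)))) = max(1, 1) = 1

1.00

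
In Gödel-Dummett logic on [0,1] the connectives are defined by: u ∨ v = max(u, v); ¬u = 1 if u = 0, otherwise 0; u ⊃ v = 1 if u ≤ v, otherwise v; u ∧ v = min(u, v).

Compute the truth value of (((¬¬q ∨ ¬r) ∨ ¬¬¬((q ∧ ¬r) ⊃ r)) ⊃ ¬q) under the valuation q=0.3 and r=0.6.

0.00

¬q: Gödel ¬ of 0.3 = 0 (operand ≠ 0)
¬¬q: Gödel ¬ of 0 = 1 (operand is 0)
¬r: Gödel ¬ of 0.6 = 0 (operand ≠ 0)
(¬¬q ∨ ¬r) = max(1, 0) = 1
¬r: Gödel ¬ of 0.6 = 0 (operand ≠ 0)
(q ∧ ¬r) = min(0.3, 0) = 0
((q ∧ ¬r) ⊃ r): 0 ≤ 0.6, so result = 1
¬((q ∧ ¬r) ⊃ r): Gödel ¬ of 1 = 0 (operand ≠ 0)
¬¬((q ∧ ¬r) ⊃ r): Gödel ¬ of 0 = 1 (operand is 0)
¬¬¬((q ∧ ¬r) ⊃ r): Gödel ¬ of 1 = 0 (operand ≠ 0)
((¬¬q ∨ ¬r) ∨ ¬¬¬((q ∧ ¬r) ⊃ r)) = max(1, 0) = 1
¬q: Gödel ¬ of 0.3 = 0 (operand ≠ 0)
(((¬¬q ∨ ¬r) ∨ ¬¬¬((q ∧ ¬r) ⊃ r)) ⊃ ¬q): 1 > 0, so result = 0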